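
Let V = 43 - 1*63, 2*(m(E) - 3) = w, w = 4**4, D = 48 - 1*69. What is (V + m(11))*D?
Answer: -2331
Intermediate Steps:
D = -21 (D = 48 - 69 = -21)
w = 256
m(E) = 131 (m(E) = 3 + (1/2)*256 = 3 + 128 = 131)
V = -20 (V = 43 - 63 = -20)
(V + m(11))*D = (-20 + 131)*(-21) = 111*(-21) = -2331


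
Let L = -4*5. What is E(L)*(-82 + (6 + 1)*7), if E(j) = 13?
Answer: -429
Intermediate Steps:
L = -20
E(L)*(-82 + (6 + 1)*7) = 13*(-82 + (6 + 1)*7) = 13*(-82 + 7*7) = 13*(-82 + 49) = 13*(-33) = -429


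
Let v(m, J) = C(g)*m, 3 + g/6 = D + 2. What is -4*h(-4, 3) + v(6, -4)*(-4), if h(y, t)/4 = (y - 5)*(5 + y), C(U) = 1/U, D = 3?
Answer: 142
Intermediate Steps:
g = 12 (g = -18 + 6*(3 + 2) = -18 + 6*5 = -18 + 30 = 12)
v(m, J) = m/12
h(y, t) = 4*(-5 + y)*(5 + y) (h(y, t) = 4*((y - 5)*(5 + y)) = 4*((-5 + y)*(5 + y)) = 4*(-5 + y)*(5 + y))
-4*h(-4, 3) + v(6, -4)*(-4) = -4*(-100 + 4*(-4)²) + ((1/12)*6)*(-4) = -4*(-100 + 4*16) + (½)*(-4) = -4*(-100 + 64) - 2 = -4*(-36) - 2 = 144 - 2 = 142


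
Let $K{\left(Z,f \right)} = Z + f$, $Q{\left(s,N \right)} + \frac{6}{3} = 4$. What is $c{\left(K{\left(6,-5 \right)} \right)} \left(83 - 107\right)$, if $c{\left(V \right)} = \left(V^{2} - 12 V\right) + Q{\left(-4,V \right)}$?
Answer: $216$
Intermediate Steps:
$Q{\left(s,N \right)} = 2$ ($Q{\left(s,N \right)} = -2 + 4 = 2$)
$c{\left(V \right)} = 2 + V^{2} - 12 V$ ($c{\left(V \right)} = \left(V^{2} - 12 V\right) + 2 = 2 + V^{2} - 12 V$)
$c{\left(K{\left(6,-5 \right)} \right)} \left(83 - 107\right) = \left(2 + \left(6 - 5\right)^{2} - 12 \left(6 - 5\right)\right) \left(83 - 107\right) = \left(2 + 1^{2} - 12\right) \left(-24\right) = \left(2 + 1 - 12\right) \left(-24\right) = \left(-9\right) \left(-24\right) = 216$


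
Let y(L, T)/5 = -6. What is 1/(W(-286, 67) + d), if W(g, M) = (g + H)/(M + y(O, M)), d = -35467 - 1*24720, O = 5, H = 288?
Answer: -37/2226917 ≈ -1.6615e-5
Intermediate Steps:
y(L, T) = -30 (y(L, T) = 5*(-6) = -30)
d = -60187 (d = -35467 - 24720 = -60187)
W(g, M) = (288 + g)/(-30 + M) (W(g, M) = (g + 288)/(M - 30) = (288 + g)/(-30 + M))
1/(W(-286, 67) + d) = 1/((288 - 286)/(-30 + 67) - 60187) = 1/(2/37 - 60187) = 1/(-2226917/37) = -37/2226917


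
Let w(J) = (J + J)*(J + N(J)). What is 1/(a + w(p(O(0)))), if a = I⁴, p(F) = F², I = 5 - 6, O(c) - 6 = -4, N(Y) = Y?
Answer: 1/65 ≈ 0.015385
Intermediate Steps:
O(c) = 2 (O(c) = 6 - 4 = 2)
I = -1
a = 1 (a = (-1)⁴ = 1)
w(J) = 4*J² (w(J) = (J + J)*(J + J) = (2*J)*(2*J) = 4*J²)
1/(a + w(p(O(0)))) = 1/(1 + 4*(2²)²) = 1/(1 + 4*4²) = 1/(1 + 4*16) = 1/(1 + 64) = 1/65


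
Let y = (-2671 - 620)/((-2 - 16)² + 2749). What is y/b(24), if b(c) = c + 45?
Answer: -1097/70679 ≈ -0.015521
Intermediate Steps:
b(c) = 45 + c
y = -3291/3073 (y = -3291/((-18)² + 2749) = -3291/(324 + 2749) = -3291/3073 ≈ -1.0709)
y/b(24) = -3291/(3073*(45 + 24)) = -3291/3073/69 = -3291/3073*1/69 = -1097/70679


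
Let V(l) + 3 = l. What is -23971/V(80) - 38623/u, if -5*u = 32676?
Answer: -109772363/359436 ≈ -305.40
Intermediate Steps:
u = -32676/5 (u = -⅕*32676 = -32676/5 ≈ -6535.2)
V(l) = -3 + l
-23971/V(80) - 38623/u = -23971/(-3 + 80) - 38623/(-32676/5) = -23971/77 - 38623*(-5/32676) = -23971*1/77 + 193115/32676 = -23971/77 + 193115/32676 = -109772363/359436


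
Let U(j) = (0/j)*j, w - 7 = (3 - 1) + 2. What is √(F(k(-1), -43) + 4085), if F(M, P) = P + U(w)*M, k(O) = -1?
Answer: √4042 ≈ 63.577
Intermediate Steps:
w = 11 (w = 7 + ((3 - 1) + 2) = 7 + (2 + 2) = 7 + 4 = 11)
U(j) = 0 (U(j) = 0*j = 0)
F(M, P) = P (F(M, P) = P + 0*M = P + 0 = P)
√(F(k(-1), -43) + 4085) = √(-43 + 4085) = √4042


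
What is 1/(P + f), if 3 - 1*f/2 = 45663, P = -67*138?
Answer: -1/100566 ≈ -9.9437e-6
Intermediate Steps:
P = -9246
f = -91320 (f = 6 - 2*45663 = 6 - 91326 = -91320)
1/(P + f) = 1/(-9246 - 91320) = 1/(-100566) = -1/100566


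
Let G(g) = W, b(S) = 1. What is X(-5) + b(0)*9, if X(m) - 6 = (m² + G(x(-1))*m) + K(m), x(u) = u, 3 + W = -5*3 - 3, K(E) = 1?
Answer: 146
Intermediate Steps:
W = -21 (W = -3 + (-5*3 - 3) = -3 + (-15 - 3) = -3 - 18 = -21)
G(g) = -21
X(m) = 7 + m² - 21*m (X(m) = 6 + ((m² - 21*m) + 1) = 6 + (1 + m² - 21*m) = 7 + m² - 21*m)
X(-5) + b(0)*9 = (7 + (-5)² - 21*(-5)) + 1*9 = (7 + 25 + 105) + 9 = 137 + 9 = 146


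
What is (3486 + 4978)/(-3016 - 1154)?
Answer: -4232/2085 ≈ -2.0297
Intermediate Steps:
(3486 + 4978)/(-3016 - 1154) = 8464/(-4170) = 8464*(-1/4170) = -4232/2085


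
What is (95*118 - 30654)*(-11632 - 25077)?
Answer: 713769796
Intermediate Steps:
(95*118 - 30654)*(-11632 - 25077) = (11210 - 30654)*(-36709) = -19444*(-36709) = 713769796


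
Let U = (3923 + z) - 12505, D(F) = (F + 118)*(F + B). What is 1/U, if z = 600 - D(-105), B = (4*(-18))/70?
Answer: -35/231127 ≈ -0.00015143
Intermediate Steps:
B = -36/35 (B = -72*1/70 = -36/35 ≈ -1.0286)
D(F) = (118 + F)*(-36/35 + F) (D(F) = (F + 118)*(F - 36/35) = (118 + F)*(-36/35 + F))
z = 69243/35 (z = 600 - (-4248/35 + (-105)² + (4094/35)*(-105)) = 600 - (-4248/35 + 11025 - 12282) = 600 - 1*(-48243/35) = 600 + 48243/35 = 69243/35 ≈ 1978.4)
U = -231127/35 (U = (3923 + 69243/35) - 12505 = 206548/35 - 12505 = -231127/35 ≈ -6603.6)
1/U = 1/(-231127/35) = -35/231127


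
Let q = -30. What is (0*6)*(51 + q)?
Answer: 0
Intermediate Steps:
(0*6)*(51 + q) = (0*6)*(51 - 30) = 0*21 = 0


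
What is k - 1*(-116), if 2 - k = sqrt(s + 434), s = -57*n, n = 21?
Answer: 118 - I*sqrt(763) ≈ 118.0 - 27.622*I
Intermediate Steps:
s = -1197 (s = -57*21 = -1197)
k = 2 - I*sqrt(763) (k = 2 - sqrt(-1197 + 434) = 2 - sqrt(-763) = 2 - I*sqrt(763) ≈ 2.0 - 27.622*I)
k - 1*(-116) = (2 - I*sqrt(763)) - 1*(-116) = (2 - I*sqrt(763)) + 116 = 118 - I*sqrt(763)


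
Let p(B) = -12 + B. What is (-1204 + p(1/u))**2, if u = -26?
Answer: 999634689/676 ≈ 1.4788e+6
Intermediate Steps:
(-1204 + p(1/u))**2 = (-1204 + (-12 + 1/(-26)))**2 = (-1204 + (-12 - 1/26))**2 = (-1204 - 313/26)**2 = (-31617/26)**2 = 999634689/676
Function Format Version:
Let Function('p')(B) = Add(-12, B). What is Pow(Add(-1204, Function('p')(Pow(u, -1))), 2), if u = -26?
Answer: Rational(999634689, 676) ≈ 1.4788e+6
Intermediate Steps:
Pow(Add(-1204, Function('p')(Pow(u, -1))), 2) = Pow(Add(-1204, Add(-12, Pow(-26, -1))), 2) = Pow(Add(-1204, Add(-12, Rational(-1, 26))), 2) = Pow(Add(-1204, Rational(-313, 26)), 2) = Pow(Rational(-31617, 26), 2) = Rational(999634689, 676)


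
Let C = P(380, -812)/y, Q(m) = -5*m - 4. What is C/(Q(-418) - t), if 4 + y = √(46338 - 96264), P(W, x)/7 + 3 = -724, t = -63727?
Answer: 10178/1643416423 + 5089*I*√49926/3286832846 ≈ 6.1932e-6 + 0.00034595*I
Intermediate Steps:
P(W, x) = -5089 (P(W, x) = -21 + 7*(-724) = -21 - 5068 = -5089)
Q(m) = -4 - 5*m
y = -4 + I*√49926 (y = -4 + √(46338 - 96264) = -4 + √(-49926) = -4 + I*√49926 ≈ -4.0 + 223.44*I)
C = -5089/(-4 + I*√49926) ≈ 0.40759 + 22.768*I
C/(Q(-418) - t) = (10178/24971 + 5089*I*√49926/49942)/((-4 - 5*(-418)) - 1*(-63727)) = (10178/24971 + 5089*I*√49926/49942)/((-4 + 2090) + 63727) = (10178/24971 + 5089*I*√49926/49942)/(2086 + 63727) = (10178/24971 + 5089*I*√49926/49942)/65813 = (10178/24971 + 5089*I*√49926/49942)*(1/65813) = 10178/1643416423 + 5089*I*√49926/3286832846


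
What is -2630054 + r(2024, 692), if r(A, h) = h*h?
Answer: -2151190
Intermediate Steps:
r(A, h) = h²
-2630054 + r(2024, 692) = -2630054 + 692² = -2630054 + 478864 = -2151190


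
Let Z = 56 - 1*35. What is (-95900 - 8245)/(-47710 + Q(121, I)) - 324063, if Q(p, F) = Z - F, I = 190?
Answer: -15515708232/47879 ≈ -3.2406e+5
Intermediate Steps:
Z = 21 (Z = 56 - 35 = 21)
Q(p, F) = 21 - F
(-95900 - 8245)/(-47710 + Q(121, I)) - 324063 = (-95900 - 8245)/(-47710 + (21 - 1*190)) - 324063 = -104145/(-47710 + (21 - 190)) - 324063 = -104145/(-47710 - 169) - 324063 = -104145/(-47879) - 324063 = -104145*(-1/47879) - 324063 = 104145/47879 - 324063 = -15515708232/47879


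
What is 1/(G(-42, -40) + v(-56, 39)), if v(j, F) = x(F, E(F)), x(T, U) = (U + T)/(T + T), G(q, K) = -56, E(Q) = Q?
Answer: -1/55 ≈ -0.018182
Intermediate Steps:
x(T, U) = (T + U)/(2*T) (x(T, U) = (T + U)/((2*T)) = (T + U)*(1/(2*T)) = (T + U)/(2*T))
v(j, F) = 1 (v(j, F) = (F + F)/(2*F) = (2*F)/(2*F) = 1)
1/(G(-42, -40) + v(-56, 39)) = 1/(-56 + 1) = 1/(-55) = -1/55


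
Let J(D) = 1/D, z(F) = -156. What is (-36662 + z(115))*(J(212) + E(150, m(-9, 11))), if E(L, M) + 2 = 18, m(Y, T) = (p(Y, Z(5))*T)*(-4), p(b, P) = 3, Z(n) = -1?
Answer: -62461737/106 ≈ -5.8926e+5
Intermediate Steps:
J(D) = 1/D
m(Y, T) = -12*T (m(Y, T) = (3*T)*(-4) = -12*T)
E(L, M) = 16 (E(L, M) = -2 + 18 = 16)
(-36662 + z(115))*(J(212) + E(150, m(-9, 11))) = (-36662 - 156)*(1/212 + 16) = -36818*(1/212 + 16) = -36818*3393/212 = -62461737/106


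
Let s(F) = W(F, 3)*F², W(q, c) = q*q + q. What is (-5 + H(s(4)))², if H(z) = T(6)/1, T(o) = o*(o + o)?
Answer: 4489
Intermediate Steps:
T(o) = 2*o² (T(o) = o*(2*o) = 2*o²)
W(q, c) = q + q² (W(q, c) = q² + q = q + q²)
s(F) = F³*(1 + F) (s(F) = (F*(1 + F))*F² = F³*(1 + F))
H(z) = 72 (H(z) = (2*6²)/1 = (2*36)*1 = 72*1 = 72)
(-5 + H(s(4)))² = (-5 + 72)² = 67² = 4489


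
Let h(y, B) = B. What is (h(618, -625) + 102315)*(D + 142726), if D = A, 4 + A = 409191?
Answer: 56124032970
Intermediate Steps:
A = 409187 (A = -4 + 409191 = 409187)
D = 409187
(h(618, -625) + 102315)*(D + 142726) = (-625 + 102315)*(409187 + 142726) = 101690*551913 = 56124032970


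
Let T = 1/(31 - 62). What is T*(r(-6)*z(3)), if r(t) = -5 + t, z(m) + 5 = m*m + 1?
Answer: 55/31 ≈ 1.7742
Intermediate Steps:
z(m) = -4 + m² (z(m) = -5 + (m*m + 1) = -5 + (m² + 1) = -5 + (1 + m²) = -4 + m²)
T = -1/31 (T = 1/(-31) = -1/31 ≈ -0.032258)
T*(r(-6)*z(3)) = -(-5 - 6)*(-4 + 3²)/31 = -(-11)*(-4 + 9)/31 = -(-11)*5/31 = -1/31*(-55) = 55/31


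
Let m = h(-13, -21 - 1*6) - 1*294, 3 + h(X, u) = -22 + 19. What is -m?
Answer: 300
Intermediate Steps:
h(X, u) = -6 (h(X, u) = -3 + (-22 + 19) = -3 - 3 = -6)
m = -300 (m = -6 - 1*294 = -6 - 294 = -300)
-m = -1*(-300) = 300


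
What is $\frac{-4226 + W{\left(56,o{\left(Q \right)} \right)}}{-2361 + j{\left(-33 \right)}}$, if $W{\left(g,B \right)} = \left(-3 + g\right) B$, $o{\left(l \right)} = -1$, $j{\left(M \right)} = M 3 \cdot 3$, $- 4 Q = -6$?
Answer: $\frac{4279}{2658} \approx 1.6099$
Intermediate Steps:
$Q = \frac{3}{2}$ ($Q = \left(- \frac{1}{4}\right) \left(-6\right) = \frac{3}{2} \approx 1.5$)
$j{\left(M \right)} = 9 M$ ($j{\left(M \right)} = 3 M 3 = 9 M$)
$W{\left(g,B \right)} = B \left(-3 + g\right)$
$\frac{-4226 + W{\left(56,o{\left(Q \right)} \right)}}{-2361 + j{\left(-33 \right)}} = \frac{-4226 - \left(-3 + 56\right)}{-2361 + 9 \left(-33\right)} = \frac{-4226 - 53}{-2361 - 297} = \frac{-4226 - 53}{-2658} = \left(-4279\right) \left(- \frac{1}{2658}\right) = \frac{4279}{2658}$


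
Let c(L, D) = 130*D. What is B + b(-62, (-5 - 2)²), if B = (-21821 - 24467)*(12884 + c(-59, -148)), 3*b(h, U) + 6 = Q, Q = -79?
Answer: 882619499/3 ≈ 2.9421e+8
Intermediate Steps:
b(h, U) = -85/3 (b(h, U) = -2 + (⅓)*(-79) = -2 - 79/3 = -85/3)
B = 294206528 (B = (-21821 - 24467)*(12884 + 130*(-148)) = -46288*(12884 - 19240) = -46288*(-6356) = 294206528)
B + b(-62, (-5 - 2)²) = 294206528 - 85/3 = 882619499/3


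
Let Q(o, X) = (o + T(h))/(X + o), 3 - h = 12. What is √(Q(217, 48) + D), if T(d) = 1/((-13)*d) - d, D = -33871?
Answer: 2*I*√904436444210/10335 ≈ 184.04*I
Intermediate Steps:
h = -9 (h = 3 - 1*12 = 3 - 12 = -9)
T(d) = -d - 1/(13*d) (T(d) = -1/(13*d) - d = -d - 1/(13*d))
Q(o, X) = (1054/117 + o)/(X + o) (Q(o, X) = (o + (-1*(-9) - 1/13/(-9)))/(X + o) = (o + (9 - 1/13*(-⅑)))/(X + o) = (o + (9 + 1/117))/(X + o) = (o + 1054/117)/(X + o) = (1054/117 + o)/(X + o))
√(Q(217, 48) + D) = √((1054/117 + 217)/(48 + 217) - 33871) = √((26443/117)/265 - 33871) = √((1/265)*(26443/117) - 33871) = √(26443/31005 - 33871) = √(-1050143912/31005) = 2*I*√904436444210/10335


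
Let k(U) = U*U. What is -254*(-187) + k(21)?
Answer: 47939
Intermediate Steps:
k(U) = U²
-254*(-187) + k(21) = -254*(-187) + 21² = 47498 + 441 = 47939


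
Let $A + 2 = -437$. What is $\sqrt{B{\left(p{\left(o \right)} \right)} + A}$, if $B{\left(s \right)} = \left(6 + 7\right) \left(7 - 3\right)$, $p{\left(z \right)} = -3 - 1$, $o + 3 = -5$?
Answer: $3 i \sqrt{43} \approx 19.672 i$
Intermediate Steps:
$o = -8$ ($o = -3 - 5 = -8$)
$p{\left(z \right)} = -4$ ($p{\left(z \right)} = -3 - 1 = -4$)
$A = -439$ ($A = -2 - 437 = -439$)
$B{\left(s \right)} = 52$ ($B{\left(s \right)} = 13 \cdot 4 = 52$)
$\sqrt{B{\left(p{\left(o \right)} \right)} + A} = \sqrt{52 - 439} = \sqrt{-387} = 3 i \sqrt{43}$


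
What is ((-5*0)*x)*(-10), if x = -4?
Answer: 0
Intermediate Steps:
((-5*0)*x)*(-10) = (-5*0*(-4))*(-10) = (0*(-4))*(-10) = 0*(-10) = 0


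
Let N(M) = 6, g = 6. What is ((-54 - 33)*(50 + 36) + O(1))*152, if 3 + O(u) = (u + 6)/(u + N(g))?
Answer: -1137568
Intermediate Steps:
O(u) = -2 (O(u) = -3 + (u + 6)/(u + 6) = -3 + (6 + u)/(6 + u) = -3 + 1 = -2)
((-54 - 33)*(50 + 36) + O(1))*152 = ((-54 - 33)*(50 + 36) - 2)*152 = (-87*86 - 2)*152 = (-7482 - 2)*152 = -7484*152 = -1137568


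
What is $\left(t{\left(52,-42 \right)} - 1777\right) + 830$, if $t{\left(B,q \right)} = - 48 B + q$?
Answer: $-3485$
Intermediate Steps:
$t{\left(B,q \right)} = q - 48 B$
$\left(t{\left(52,-42 \right)} - 1777\right) + 830 = \left(\left(-42 - 2496\right) - 1777\right) + 830 = \left(-2538 - 1777\right) + 830 = -4315 + 830 = -3485$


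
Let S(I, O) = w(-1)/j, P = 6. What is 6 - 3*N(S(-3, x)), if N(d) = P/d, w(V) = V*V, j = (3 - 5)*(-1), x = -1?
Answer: -30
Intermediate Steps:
j = 2 (j = -2*(-1) = 2)
w(V) = V²
S(I, O) = ½ (S(I, O) = (-1)²/2 = 1*(½) = ½)
N(d) = 6/d
6 - 3*N(S(-3, x)) = 6 - 18/½ = 6 - 18*2 = 6 - 3*12 = 6 - 36 = -30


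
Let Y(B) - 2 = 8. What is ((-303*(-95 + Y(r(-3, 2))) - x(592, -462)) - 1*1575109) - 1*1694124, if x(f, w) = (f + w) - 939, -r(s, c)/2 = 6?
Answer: -3242669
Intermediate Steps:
r(s, c) = -12 (r(s, c) = -2*6 = -12)
Y(B) = 10 (Y(B) = 2 + 8 = 10)
x(f, w) = -939 + f + w
((-303*(-95 + Y(r(-3, 2))) - x(592, -462)) - 1*1575109) - 1*1694124 = ((-303*(-95 + 10) - (-939 + 592 - 462)) - 1*1575109) - 1*1694124 = ((-303*(-85) - 1*(-809)) - 1575109) - 1694124 = ((25755 + 809) - 1575109) - 1694124 = (26564 - 1575109) - 1694124 = -1548545 - 1694124 = -3242669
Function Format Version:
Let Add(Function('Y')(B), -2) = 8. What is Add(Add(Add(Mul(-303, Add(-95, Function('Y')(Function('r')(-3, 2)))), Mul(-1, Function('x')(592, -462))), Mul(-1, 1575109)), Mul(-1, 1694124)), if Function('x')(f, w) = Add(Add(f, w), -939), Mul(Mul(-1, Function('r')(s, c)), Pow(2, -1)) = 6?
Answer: -3242669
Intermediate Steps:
Function('r')(s, c) = -12 (Function('r')(s, c) = Mul(-2, 6) = -12)
Function('Y')(B) = 10 (Function('Y')(B) = Add(2, 8) = 10)
Function('x')(f, w) = Add(-939, f, w)
Add(Add(Add(Mul(-303, Add(-95, Function('Y')(Function('r')(-3, 2)))), Mul(-1, Function('x')(592, -462))), Mul(-1, 1575109)), Mul(-1, 1694124)) = Add(Add(Add(Mul(-303, Add(-95, 10)), Mul(-1, Add(-939, 592, -462))), Mul(-1, 1575109)), Mul(-1, 1694124)) = Add(Add(Add(Mul(-303, -85), Mul(-1, -809)), -1575109), -1694124) = Add(Add(Add(25755, 809), -1575109), -1694124) = Add(Add(26564, -1575109), -1694124) = Add(-1548545, -1694124) = -3242669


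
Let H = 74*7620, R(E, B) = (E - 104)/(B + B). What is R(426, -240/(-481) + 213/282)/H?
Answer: 98371/432137820 ≈ 0.00022764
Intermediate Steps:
R(E, B) = (-104 + E)/(2*B) (R(E, B) = (-104 + E)/((2*B)) = (-104 + E)*(1/(2*B)) = (-104 + E)/(2*B))
H = 563880
R(426, -240/(-481) + 213/282)/H = ((-104 + 426)/(2*(-240/(-481) + 213/282)))/563880 = ((1/2)*322/(-240*(-1/481) + 213*(1/282)))*(1/563880) = ((1/2)*322/(240/481 + 71/94))*(1/563880) = ((1/2)*322/(56711/45214))*(1/563880) = ((1/2)*(45214/56711)*322)*(1/563880) = (7279454/56711)*(1/563880) = 98371/432137820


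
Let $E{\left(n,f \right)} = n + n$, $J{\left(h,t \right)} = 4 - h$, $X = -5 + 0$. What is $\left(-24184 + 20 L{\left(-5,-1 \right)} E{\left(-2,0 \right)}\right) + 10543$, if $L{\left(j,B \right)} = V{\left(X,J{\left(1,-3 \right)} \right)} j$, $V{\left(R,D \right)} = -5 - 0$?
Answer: $-15641$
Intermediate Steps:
$X = -5$
$E{\left(n,f \right)} = 2 n$
$V{\left(R,D \right)} = -5$ ($V{\left(R,D \right)} = -5 + 0 = -5$)
$L{\left(j,B \right)} = - 5 j$
$\left(-24184 + 20 L{\left(-5,-1 \right)} E{\left(-2,0 \right)}\right) + 10543 = \left(-24184 + 20 \left(\left(-5\right) \left(-5\right)\right) 2 \left(-2\right)\right) + 10543 = \left(-24184 + 20 \cdot 25 \left(-4\right)\right) + 10543 = \left(-24184 + 500 \left(-4\right)\right) + 10543 = \left(-24184 - 2000\right) + 10543 = -26184 + 10543 = -15641$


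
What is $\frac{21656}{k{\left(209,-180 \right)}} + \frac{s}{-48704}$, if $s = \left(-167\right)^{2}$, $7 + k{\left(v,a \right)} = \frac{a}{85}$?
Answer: $- \frac{17934797803}{7549120} \approx -2375.7$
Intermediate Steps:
$k{\left(v,a \right)} = -7 + \frac{a}{85}$
$s = 27889$
$\frac{21656}{k{\left(209,-180 \right)}} + \frac{s}{-48704} = \frac{21656}{-7 + \frac{1}{85} \left(-180\right)} + \frac{27889}{-48704} = \frac{21656}{-7 - \frac{36}{17}} + 27889 \left(- \frac{1}{48704}\right) = \frac{21656}{- \frac{155}{17}} - \frac{27889}{48704} = 21656 \left(- \frac{17}{155}\right) - \frac{27889}{48704} = - \frac{368152}{155} - \frac{27889}{48704} = - \frac{17934797803}{7549120}$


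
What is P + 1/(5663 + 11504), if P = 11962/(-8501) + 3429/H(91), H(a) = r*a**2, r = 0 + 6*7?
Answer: -23639447489521/16919021551978 ≈ -1.3972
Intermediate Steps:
r = 42 (r = 0 + 42 = 42)
H(a) = 42*a**2
P = -1377085865/985554934 (P = 11962/(-8501) + 3429/((42*91**2)) = 11962*(-1/8501) + 3429/((42*8281)) = -11962/8501 + 3429/347802 = -11962/8501 + 3429*(1/347802) = -11962/8501 + 1143/115934 = -1377085865/985554934 ≈ -1.3973)
P + 1/(5663 + 11504) = -1377085865/985554934 + 1/(5663 + 11504) = -1377085865/985554934 + 1/17167 = -23639447489521/16919021551978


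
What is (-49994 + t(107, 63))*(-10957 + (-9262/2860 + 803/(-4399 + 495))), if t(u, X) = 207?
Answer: 138473693698609/253760 ≈ 5.4569e+8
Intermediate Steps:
(-49994 + t(107, 63))*(-10957 + (-9262/2860 + 803/(-4399 + 495))) = (-49994 + 207)*(-10957 + (-9262/2860 + 803/(-4399 + 495))) = -49787*(-10957 + (-9262*1/2860 + 803/(-3904))) = -49787*(-10957 + (-421/130 + 803*(-1/3904))) = -49787*(-10957 + (-421/130 - 803/3904)) = -49787*(-10957 - 873987/253760) = -49787*(-2781322307/253760) = 138473693698609/253760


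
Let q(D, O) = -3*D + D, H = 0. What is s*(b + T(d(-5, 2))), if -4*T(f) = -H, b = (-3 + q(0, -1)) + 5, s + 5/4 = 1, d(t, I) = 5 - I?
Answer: -½ ≈ -0.50000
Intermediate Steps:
s = -¼ (s = -5/4 + 1 = -¼ ≈ -0.25000)
q(D, O) = -2*D
b = 2 (b = (-3 - 2*0) + 5 = (-3 + 0) + 5 = -3 + 5 = 2)
T(f) = 0 (T(f) = -(-1)*0/4 = -¼*0 = 0)
s*(b + T(d(-5, 2))) = -(2 + 0)/4 = -¼*2 = -½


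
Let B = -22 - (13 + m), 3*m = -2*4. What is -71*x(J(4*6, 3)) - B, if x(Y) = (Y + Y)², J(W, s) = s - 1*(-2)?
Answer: -21203/3 ≈ -7067.7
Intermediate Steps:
J(W, s) = 2 + s (J(W, s) = s + 2 = 2 + s)
m = -8/3 (m = (-2*4)/3 = (⅓)*(-8) = -8/3 ≈ -2.6667)
x(Y) = 4*Y² (x(Y) = (2*Y)² = 4*Y²)
B = -97/3 (B = -22 - (13 - 8/3) = -22 - 1*31/3 = -22 - 31/3 = -97/3 ≈ -32.333)
-71*x(J(4*6, 3)) - B = -284*(2 + 3)² - 1*(-97/3) = -284*5² + 97/3 = -284*25 + 97/3 = -71*100 + 97/3 = -7100 + 97/3 = -21203/3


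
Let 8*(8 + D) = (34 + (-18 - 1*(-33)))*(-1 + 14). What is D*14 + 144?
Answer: 4587/4 ≈ 1146.8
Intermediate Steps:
D = 573/8 (D = -8 + ((34 + (-18 - 1*(-33)))*(-1 + 14))/8 = -8 + ((34 + (-18 + 33))*13)/8 = -8 + ((34 + 15)*13)/8 = -8 + (49*13)/8 = -8 + (⅛)*637 = -8 + 637/8 = 573/8 ≈ 71.625)
D*14 + 144 = (573/8)*14 + 144 = 4011/4 + 144 = 4587/4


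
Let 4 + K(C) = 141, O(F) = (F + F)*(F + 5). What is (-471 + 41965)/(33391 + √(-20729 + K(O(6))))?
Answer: 1385526154/1114979473 - 497928*I*√143/1114979473 ≈ 1.2426 - 0.0053403*I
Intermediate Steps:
O(F) = 2*F*(5 + F) (O(F) = (2*F)*(5 + F) = 2*F*(5 + F))
K(C) = 137 (K(C) = -4 + 141 = 137)
(-471 + 41965)/(33391 + √(-20729 + K(O(6)))) = (-471 + 41965)/(33391 + √(-20729 + 137)) = 41494/(33391 + √(-20592)) = 41494/(33391 + 12*I*√143)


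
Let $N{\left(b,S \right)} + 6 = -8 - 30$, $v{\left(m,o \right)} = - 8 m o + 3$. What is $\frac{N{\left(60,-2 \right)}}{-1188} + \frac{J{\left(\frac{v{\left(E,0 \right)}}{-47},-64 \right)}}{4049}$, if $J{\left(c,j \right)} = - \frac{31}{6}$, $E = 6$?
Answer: $\frac{7819}{218646} \approx 0.035761$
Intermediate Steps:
$v{\left(m,o \right)} = 3 - 8 m o$ ($v{\left(m,o \right)} = - 8 m o + 3 = 3 - 8 m o$)
$J{\left(c,j \right)} = - \frac{31}{6}$ ($J{\left(c,j \right)} = \left(-31\right) \frac{1}{6} = - \frac{31}{6}$)
$N{\left(b,S \right)} = -44$ ($N{\left(b,S \right)} = -6 - 38 = -44$)
$\frac{N{\left(60,-2 \right)}}{-1188} + \frac{J{\left(\frac{v{\left(E,0 \right)}}{-47},-64 \right)}}{4049} = - \frac{44}{-1188} - \frac{31}{6 \cdot 4049} = \left(-44\right) \left(- \frac{1}{1188}\right) - \frac{31}{24294} = \frac{1}{27} - \frac{31}{24294} = \frac{7819}{218646}$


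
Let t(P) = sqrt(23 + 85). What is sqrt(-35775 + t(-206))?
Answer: sqrt(-35775 + 6*sqrt(3)) ≈ 189.12*I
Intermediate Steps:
t(P) = 6*sqrt(3) (t(P) = sqrt(108) = 6*sqrt(3))
sqrt(-35775 + t(-206)) = sqrt(-35775 + 6*sqrt(3))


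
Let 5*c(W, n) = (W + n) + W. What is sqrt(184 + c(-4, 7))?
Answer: sqrt(4595)/5 ≈ 13.557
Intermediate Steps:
c(W, n) = n/5 + 2*W/5 (c(W, n) = ((W + n) + W)/5 = (n + 2*W)/5 = n/5 + 2*W/5)
sqrt(184 + c(-4, 7)) = sqrt(184 + ((1/5)*7 + (2/5)*(-4))) = sqrt(184 + (7/5 - 8/5)) = sqrt(184 - 1/5) = sqrt(919/5) = sqrt(4595)/5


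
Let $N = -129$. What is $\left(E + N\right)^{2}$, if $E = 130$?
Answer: $1$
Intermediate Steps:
$\left(E + N\right)^{2} = \left(130 - 129\right)^{2} = 1^{2} = 1$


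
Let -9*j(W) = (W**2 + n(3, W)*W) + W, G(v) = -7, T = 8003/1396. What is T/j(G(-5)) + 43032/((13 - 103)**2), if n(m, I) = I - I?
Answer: 53878709/13192200 ≈ 4.0841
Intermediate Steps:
T = 8003/1396 (T = 8003*(1/1396) = 8003/1396 ≈ 5.7328)
n(m, I) = 0
j(W) = -W/9 - W**2/9 (j(W) = -((W**2 + 0*W) + W)/9 = -((W**2 + 0) + W)/9 = -(W**2 + W)/9 = -(W + W**2)/9 = -W/9 - W**2/9)
T/j(G(-5)) + 43032/((13 - 103)**2) = 8003/(1396*((-1/9*(-7)*(1 - 7)))) + 43032/((13 - 103)**2) = 8003/(1396*((-1/9*(-7)*(-6)))) + 43032/((-90)**2) = 8003/(1396*(-14/3)) + 43032/8100 = (8003/1396)*(-3/14) + 43032*(1/8100) = -24009/19544 + 3586/675 = 53878709/13192200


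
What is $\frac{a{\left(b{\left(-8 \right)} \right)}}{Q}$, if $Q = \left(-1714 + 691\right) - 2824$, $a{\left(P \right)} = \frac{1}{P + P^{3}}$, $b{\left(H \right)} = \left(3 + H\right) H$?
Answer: $- \frac{1}{246361880} \approx -4.0591 \cdot 10^{-9}$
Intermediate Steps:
$b{\left(H \right)} = H \left(3 + H\right)$
$Q = -3847$ ($Q = -1023 - 2824 = -3847$)
$\frac{a{\left(b{\left(-8 \right)} \right)}}{Q} = \frac{1}{\left(- 8 \left(3 - 8\right) + \left(- 8 \left(3 - 8\right)\right)^{3}\right) \left(-3847\right)} = \frac{1}{\left(-8\right) \left(-5\right) + \left(\left(-8\right) \left(-5\right)\right)^{3}} \left(- \frac{1}{3847}\right) = \frac{1}{40 + 40^{3}} \left(- \frac{1}{3847}\right) = \frac{1}{40 + 64000} \left(- \frac{1}{3847}\right) = \frac{1}{64040} \left(- \frac{1}{3847}\right) = - \frac{1}{246361880}$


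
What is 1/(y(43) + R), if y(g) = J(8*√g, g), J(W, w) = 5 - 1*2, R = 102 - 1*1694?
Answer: -1/1589 ≈ -0.00062933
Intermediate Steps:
R = -1592 (R = 102 - 1694 = -1592)
J(W, w) = 3 (J(W, w) = 5 - 2 = 3)
y(g) = 3
1/(y(43) + R) = 1/(3 - 1592) = 1/(-1589) = -1/1589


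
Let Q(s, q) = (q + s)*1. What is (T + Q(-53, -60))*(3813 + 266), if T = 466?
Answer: 1439887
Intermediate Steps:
Q(s, q) = q + s
(T + Q(-53, -60))*(3813 + 266) = (466 + (-60 - 53))*(3813 + 266) = (466 - 113)*4079 = 353*4079 = 1439887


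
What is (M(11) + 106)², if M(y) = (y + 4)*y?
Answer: 73441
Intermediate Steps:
M(y) = y*(4 + y) (M(y) = (4 + y)*y = y*(4 + y))
(M(11) + 106)² = (11*(4 + 11) + 106)² = (11*15 + 106)² = (165 + 106)² = 271² = 73441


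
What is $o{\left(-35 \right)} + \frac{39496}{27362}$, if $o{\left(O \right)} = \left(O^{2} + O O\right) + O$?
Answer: $\frac{33059363}{13681} \approx 2416.4$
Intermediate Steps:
$o{\left(O \right)} = O + 2 O^{2}$ ($o{\left(O \right)} = \left(O^{2} + O^{2}\right) + O = 2 O^{2} + O = O + 2 O^{2}$)
$o{\left(-35 \right)} + \frac{39496}{27362} = - 35 \left(1 + 2 \left(-35\right)\right) + \frac{39496}{27362} = - 35 \left(1 - 70\right) + 39496 \cdot \frac{1}{27362} = \left(-35\right) \left(-69\right) + \frac{19748}{13681} = 2415 + \frac{19748}{13681} = \frac{33059363}{13681}$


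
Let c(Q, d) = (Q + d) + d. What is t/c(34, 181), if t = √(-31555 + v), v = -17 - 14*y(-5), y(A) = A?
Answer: I*√31502/396 ≈ 0.4482*I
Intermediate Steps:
c(Q, d) = Q + 2*d
v = 53 (v = -17 - 14*(-5) = -17 + 70 = 53)
t = I*√31502 (t = √(-31555 + 53) = √(-31502) = I*√31502 ≈ 177.49*I)
t/c(34, 181) = (I*√31502)/(34 + 2*181) = (I*√31502)/(34 + 362) = (I*√31502)/396 = (I*√31502)*(1/396) = I*√31502/396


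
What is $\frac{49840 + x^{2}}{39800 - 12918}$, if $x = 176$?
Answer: $\frac{40408}{13441} \approx 3.0063$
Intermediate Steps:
$\frac{49840 + x^{2}}{39800 - 12918} = \frac{49840 + 176^{2}}{39800 - 12918} = \frac{49840 + 30976}{39800 - 12918} = \frac{80816}{39800 - 12918} = \frac{80816}{26882} = 80816 \cdot \frac{1}{26882} = \frac{40408}{13441}$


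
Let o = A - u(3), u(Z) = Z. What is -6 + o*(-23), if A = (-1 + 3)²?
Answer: -29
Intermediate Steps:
A = 4 (A = 2² = 4)
o = 1 (o = 4 - 1*3 = 4 - 3 = 1)
-6 + o*(-23) = -6 + 1*(-23) = -6 - 23 = -29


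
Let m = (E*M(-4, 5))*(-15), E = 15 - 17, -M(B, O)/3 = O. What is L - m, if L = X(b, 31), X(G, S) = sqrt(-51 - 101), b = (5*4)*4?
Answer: 450 + 2*I*sqrt(38) ≈ 450.0 + 12.329*I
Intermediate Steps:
M(B, O) = -3*O
b = 80 (b = 20*4 = 80)
X(G, S) = 2*I*sqrt(38) (X(G, S) = sqrt(-152) = 2*I*sqrt(38))
E = -2
L = 2*I*sqrt(38) ≈ 12.329*I
m = -450 (m = -(-6)*5*(-15) = -2*(-15)*(-15) = 30*(-15) = -450)
L - m = 2*I*sqrt(38) - 1*(-450) = 2*I*sqrt(38) + 450 = 450 + 2*I*sqrt(38)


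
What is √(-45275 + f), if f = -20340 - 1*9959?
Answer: I*√75574 ≈ 274.91*I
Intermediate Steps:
f = -30299 (f = -20340 - 9959 = -30299)
√(-45275 + f) = √(-45275 - 30299) = √(-75574) = I*√75574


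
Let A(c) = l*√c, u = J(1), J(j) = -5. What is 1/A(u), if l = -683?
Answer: I*√5/3415 ≈ 0.00065478*I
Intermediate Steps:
u = -5
A(c) = -683*√c
1/A(u) = 1/(-683*I*√5) = I*√5/3415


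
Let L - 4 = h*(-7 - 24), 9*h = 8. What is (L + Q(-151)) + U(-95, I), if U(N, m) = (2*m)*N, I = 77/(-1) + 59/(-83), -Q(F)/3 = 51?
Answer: 10897613/747 ≈ 14589.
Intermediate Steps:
h = 8/9 (h = (⅑)*8 = 8/9 ≈ 0.88889)
Q(F) = -153 (Q(F) = -3*51 = -153)
L = -212/9 (L = 4 + 8*(-7 - 24)/9 = 4 + (8/9)*(-31) = 4 - 248/9 = -212/9 ≈ -23.556)
I = -6450/83 (I = 77*(-1) + 59*(-1/83) = -77 - 59/83 = -6450/83 ≈ -77.711)
U(N, m) = 2*N*m
(L + Q(-151)) + U(-95, I) = (-212/9 - 153) + 2*(-95)*(-6450/83) = -1589/9 + 1225500/83 = 10897613/747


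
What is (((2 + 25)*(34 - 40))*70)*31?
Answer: -351540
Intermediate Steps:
(((2 + 25)*(34 - 40))*70)*31 = ((27*(-6))*70)*31 = -162*70*31 = -11340*31 = -351540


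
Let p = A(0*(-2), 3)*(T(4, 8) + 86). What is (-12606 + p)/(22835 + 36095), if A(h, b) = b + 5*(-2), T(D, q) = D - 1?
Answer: -13229/58930 ≈ -0.22449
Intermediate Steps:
T(D, q) = -1 + D
A(h, b) = -10 + b (A(h, b) = b - 10 = -10 + b)
p = -623 (p = (-10 + 3)*((-1 + 4) + 86) = -7*(3 + 86) = -7*89 = -623)
(-12606 + p)/(22835 + 36095) = (-12606 - 623)/(22835 + 36095) = -13229/58930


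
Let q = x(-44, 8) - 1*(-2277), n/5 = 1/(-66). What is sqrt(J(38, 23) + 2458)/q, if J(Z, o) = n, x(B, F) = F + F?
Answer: sqrt(10706718)/151338 ≈ 0.021621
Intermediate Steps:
n = -5/66 (n = 5/(-66) = 5*(-1/66) = -5/66 ≈ -0.075758)
x(B, F) = 2*F
J(Z, o) = -5/66
q = 2293 (q = 2*8 - 1*(-2277) = 16 + 2277 = 2293)
sqrt(J(38, 23) + 2458)/q = sqrt(-5/66 + 2458)/2293 = sqrt(162223/66)*(1/2293) = (sqrt(10706718)/66)*(1/2293) = sqrt(10706718)/151338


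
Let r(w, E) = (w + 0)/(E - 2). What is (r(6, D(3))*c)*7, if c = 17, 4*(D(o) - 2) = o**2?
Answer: 952/3 ≈ 317.33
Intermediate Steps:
D(o) = 2 + o**2/4
r(w, E) = w/(-2 + E)
(r(6, D(3))*c)*7 = ((6/(-2 + (2 + (1/4)*3**2)))*17)*7 = ((6/(-2 + (2 + (1/4)*9)))*17)*7 = ((6/(-2 + (2 + 9/4)))*17)*7 = ((6/(-2 + 17/4))*17)*7 = ((6/(9/4))*17)*7 = ((6*(4/9))*17)*7 = ((8/3)*17)*7 = (136/3)*7 = 952/3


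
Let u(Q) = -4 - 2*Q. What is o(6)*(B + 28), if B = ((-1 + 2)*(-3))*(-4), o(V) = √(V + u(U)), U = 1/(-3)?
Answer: 80*√6/3 ≈ 65.320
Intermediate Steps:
U = -⅓ ≈ -0.33333
o(V) = √(-10/3 + V) (o(V) = √(V + (-4 - 2*(-⅓))) = √(V + (-4 + ⅔)) = √(V - 10/3) = √(-10/3 + V))
B = 12 (B = (1*(-3))*(-4) = -3*(-4) = 12)
o(6)*(B + 28) = (√(-30 + 9*6)/3)*(12 + 28) = (√(-30 + 54)/3)*40 = (√24/3)*40 = ((2*√6)/3)*40 = (2*√6/3)*40 = 80*√6/3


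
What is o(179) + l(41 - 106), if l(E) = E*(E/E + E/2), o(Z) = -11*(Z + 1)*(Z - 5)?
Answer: -684945/2 ≈ -3.4247e+5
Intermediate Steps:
o(Z) = -11*(1 + Z)*(-5 + Z)
l(E) = E*(1 + E/2) (l(E) = E*(1 + E*(½)) = E*(1 + E/2))
o(179) + l(41 - 106) = (55 - 11*179² + 44*179) + (41 - 106)*(2 + (41 - 106))/2 = (55 - 11*32041 + 7876) + (½)*(-65)*(2 - 65) = (55 - 352451 + 7876) + (½)*(-65)*(-63) = -344520 + 4095/2 = -684945/2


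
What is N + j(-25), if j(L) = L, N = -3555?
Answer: -3580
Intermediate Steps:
N + j(-25) = -3555 - 25 = -3580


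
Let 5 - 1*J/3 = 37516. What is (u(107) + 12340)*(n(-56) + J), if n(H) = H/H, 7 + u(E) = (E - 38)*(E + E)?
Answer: -3049504668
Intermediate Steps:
J = -112533 (J = 15 - 3*37516 = 15 - 112548 = -112533)
u(E) = -7 + 2*E*(-38 + E) (u(E) = -7 + (E - 38)*(E + E) = -7 + (-38 + E)*(2*E) = -7 + 2*E*(-38 + E))
n(H) = 1
(u(107) + 12340)*(n(-56) + J) = ((-7 - 76*107 + 2*107²) + 12340)*(1 - 112533) = ((-7 - 8132 + 2*11449) + 12340)*(-112532) = ((-7 - 8132 + 22898) + 12340)*(-112532) = (14759 + 12340)*(-112532) = 27099*(-112532) = -3049504668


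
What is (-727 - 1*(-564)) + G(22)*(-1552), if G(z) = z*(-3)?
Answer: 102269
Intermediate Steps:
G(z) = -3*z
(-727 - 1*(-564)) + G(22)*(-1552) = (-727 - 1*(-564)) - 3*22*(-1552) = (-727 + 564) - 66*(-1552) = -163 + 102432 = 102269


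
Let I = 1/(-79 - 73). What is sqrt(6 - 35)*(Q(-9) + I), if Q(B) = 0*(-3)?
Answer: -I*sqrt(29)/152 ≈ -0.035429*I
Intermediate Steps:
I = -1/152 (I = 1/(-152) = -1/152 ≈ -0.0065789)
Q(B) = 0
sqrt(6 - 35)*(Q(-9) + I) = sqrt(6 - 35)*(0 - 1/152) = sqrt(-29)*(-1/152) = (I*sqrt(29))*(-1/152) = -I*sqrt(29)/152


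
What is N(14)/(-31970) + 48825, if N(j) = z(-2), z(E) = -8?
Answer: 780467629/15985 ≈ 48825.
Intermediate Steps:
N(j) = -8
N(14)/(-31970) + 48825 = -8/(-31970) + 48825 = -8*(-1/31970) + 48825 = 4/15985 + 48825 = 780467629/15985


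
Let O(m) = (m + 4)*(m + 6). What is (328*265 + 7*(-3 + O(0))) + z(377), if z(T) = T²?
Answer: 229196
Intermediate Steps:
O(m) = (4 + m)*(6 + m)
(328*265 + 7*(-3 + O(0))) + z(377) = (328*265 + 7*(-3 + (24 + 0² + 10*0))) + 377² = (86920 + 7*(-3 + (24 + 0 + 0))) + 142129 = (86920 + 7*(-3 + 24)) + 142129 = (86920 + 7*21) + 142129 = (86920 + 147) + 142129 = 87067 + 142129 = 229196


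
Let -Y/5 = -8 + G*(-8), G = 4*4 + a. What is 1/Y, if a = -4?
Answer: 1/520 ≈ 0.0019231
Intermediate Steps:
G = 12 (G = 4*4 - 4 = 16 - 4 = 12)
Y = 520 (Y = -5*(-8 + 12*(-8)) = -5*(-8 - 96) = -5*(-104) = 520)
1/Y = 1/520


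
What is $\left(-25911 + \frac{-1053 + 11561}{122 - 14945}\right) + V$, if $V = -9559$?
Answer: $- \frac{525782318}{14823} \approx -35471.0$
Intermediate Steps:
$\left(-25911 + \frac{-1053 + 11561}{122 - 14945}\right) + V = \left(-25911 + \frac{-1053 + 11561}{122 - 14945}\right) - 9559 = \left(-25911 + \frac{10508}{-14823}\right) - 9559 = \left(-25911 + 10508 \left(- \frac{1}{14823}\right)\right) - 9559 = \left(-25911 - \frac{10508}{14823}\right) - 9559 = - \frac{384089261}{14823} - 9559 = - \frac{525782318}{14823}$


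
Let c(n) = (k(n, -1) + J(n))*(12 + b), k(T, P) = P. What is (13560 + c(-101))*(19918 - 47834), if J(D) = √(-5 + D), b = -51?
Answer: -379629684 + 1088724*I*√106 ≈ -3.7963e+8 + 1.1209e+7*I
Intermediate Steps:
c(n) = 39 - 39*√(-5 + n) (c(n) = (-1 + √(-5 + n))*(12 - 51) = (-1 + √(-5 + n))*(-39) = 39 - 39*√(-5 + n))
(13560 + c(-101))*(19918 - 47834) = (13560 + (39 - 39*√(-5 - 101)))*(19918 - 47834) = (13560 + (39 - 39*I*√106))*(-27916) = (13599 - 39*I*√106)*(-27916) = -379629684 + 1088724*I*√106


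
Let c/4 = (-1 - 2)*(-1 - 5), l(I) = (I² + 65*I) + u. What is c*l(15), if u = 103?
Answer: 93816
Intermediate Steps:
l(I) = 103 + I² + 65*I (l(I) = (I² + 65*I) + 103 = 103 + I² + 65*I)
c = 72 (c = 4*((-1 - 2)*(-1 - 5)) = 4*(-3*(-6)) = 4*18 = 72)
c*l(15) = 72*(103 + 15² + 65*15) = 72*(103 + 225 + 975) = 72*1303 = 93816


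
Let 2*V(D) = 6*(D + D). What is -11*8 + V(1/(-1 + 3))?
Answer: -85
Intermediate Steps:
V(D) = 6*D (V(D) = (6*(D + D))/2 = (6*(2*D))/2 = (12*D)/2 = 6*D)
-11*8 + V(1/(-1 + 3)) = -11*8 + 6/(-1 + 3) = -88 + 6/2 = -88 + 6*(½) = -88 + 3 = -85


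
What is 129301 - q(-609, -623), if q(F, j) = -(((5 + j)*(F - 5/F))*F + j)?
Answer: -229072690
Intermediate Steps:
q(F, j) = -j - F*(5 + j)*(F - 5/F) (q(F, j) = -(F*(5 + j)*(F - 5/F) + j) = -(j + F*(5 + j)*(F - 5/F)) = -j - F*(5 + j)*(F - 5/F))
129301 - q(-609, -623) = 129301 - (25 - 5*(-609)² + 4*(-623) - 1*(-623)*(-609)²) = 129301 - (25 - 5*370881 - 2492 - 1*(-623)*370881) = 129301 - (25 - 1854405 - 2492 + 231058863) = 129301 - 1*229201991 = 129301 - 229201991 = -229072690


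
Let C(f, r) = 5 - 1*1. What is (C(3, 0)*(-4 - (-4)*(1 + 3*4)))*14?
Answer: 2688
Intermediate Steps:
C(f, r) = 4 (C(f, r) = 5 - 1 = 4)
(C(3, 0)*(-4 - (-4)*(1 + 3*4)))*14 = (4*(-4 - (-4)*(1 + 3*4)))*14 = (4*(-4 - (-4)*(1 + 12)))*14 = (4*(-4 - (-4)*13))*14 = (4*(-4 - 1*(-52)))*14 = (4*(-4 + 52))*14 = (4*48)*14 = 192*14 = 2688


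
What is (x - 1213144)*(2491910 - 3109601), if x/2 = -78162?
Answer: 845908058388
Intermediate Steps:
x = -156324 (x = 2*(-78162) = -156324)
(x - 1213144)*(2491910 - 3109601) = (-156324 - 1213144)*(2491910 - 3109601) = -1369468*(-617691) = 845908058388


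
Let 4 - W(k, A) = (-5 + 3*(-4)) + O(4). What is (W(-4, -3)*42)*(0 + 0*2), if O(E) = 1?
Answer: 0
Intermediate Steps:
W(k, A) = 20 (W(k, A) = 4 - ((-5 + 3*(-4)) + 1) = 4 - ((-5 - 12) + 1) = 4 - (-17 + 1) = 4 - 1*(-16) = 4 + 16 = 20)
(W(-4, -3)*42)*(0 + 0*2) = (20*42)*(0 + 0*2) = 840*(0 + 0) = 840*0 = 0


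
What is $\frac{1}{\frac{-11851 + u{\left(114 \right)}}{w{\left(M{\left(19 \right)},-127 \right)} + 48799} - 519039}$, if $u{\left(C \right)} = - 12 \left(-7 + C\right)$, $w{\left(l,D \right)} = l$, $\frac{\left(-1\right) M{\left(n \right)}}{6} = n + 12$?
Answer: $- \frac{48613}{25232056042} \approx -1.9266 \cdot 10^{-6}$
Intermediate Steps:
$M{\left(n \right)} = -72 - 6 n$ ($M{\left(n \right)} = - 6 \left(n + 12\right) = - 6 \left(12 + n\right) = -72 - 6 n$)
$u{\left(C \right)} = 84 - 12 C$ ($u{\left(C \right)} = - (-84 + 12 C) = 84 - 12 C$)
$\frac{1}{\frac{-11851 + u{\left(114 \right)}}{w{\left(M{\left(19 \right)},-127 \right)} + 48799} - 519039} = \frac{1}{\frac{-11851 + \left(84 - 1368\right)}{\left(-72 - 114\right) + 48799} - 519039} = \frac{1}{\frac{-11851 - 1284}{-186 + 48799} - 519039} = \frac{1}{- \frac{13135}{48613} - 519039} = \frac{1}{- \frac{25232056042}{48613}} = - \frac{48613}{25232056042}$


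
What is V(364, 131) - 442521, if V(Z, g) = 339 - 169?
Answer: -442351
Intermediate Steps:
V(Z, g) = 170
V(364, 131) - 442521 = 170 - 442521 = -442351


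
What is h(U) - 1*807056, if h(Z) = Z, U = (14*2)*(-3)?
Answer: -807140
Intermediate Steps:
U = -84 (U = 28*(-3) = -84)
h(U) - 1*807056 = -84 - 1*807056 = -84 - 807056 = -807140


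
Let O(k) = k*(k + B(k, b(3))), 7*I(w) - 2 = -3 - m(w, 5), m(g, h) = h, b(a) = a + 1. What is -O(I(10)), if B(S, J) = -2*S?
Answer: 36/49 ≈ 0.73469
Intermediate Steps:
b(a) = 1 + a
I(w) = -6/7 (I(w) = 2/7 + (-3 - 1*5)/7 = 2/7 + (-3 - 5)/7 = 2/7 + (⅐)*(-8) = 2/7 - 8/7 = -6/7)
O(k) = -k² (O(k) = k*(k - 2*k) = k*(-k) = -k²)
-O(I(10)) = -(-1)*(-6/7)² = -(-1)*36/49 = -1*(-36/49) = 36/49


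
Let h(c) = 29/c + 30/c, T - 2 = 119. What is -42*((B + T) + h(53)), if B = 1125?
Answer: -2776074/53 ≈ -52379.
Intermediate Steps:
T = 121 (T = 2 + 119 = 121)
h(c) = 59/c
-42*((B + T) + h(53)) = -42*((1125 + 121) + 59/53) = -42*(1246 + 59*(1/53)) = -42*(1246 + 59/53) = -42*66097/53 = -2776074/53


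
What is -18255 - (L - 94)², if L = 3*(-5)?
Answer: -30136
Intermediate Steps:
L = -15
-18255 - (L - 94)² = -18255 - (-15 - 94)² = -18255 - 1*(-109)² = -18255 - 1*11881 = -18255 - 11881 = -30136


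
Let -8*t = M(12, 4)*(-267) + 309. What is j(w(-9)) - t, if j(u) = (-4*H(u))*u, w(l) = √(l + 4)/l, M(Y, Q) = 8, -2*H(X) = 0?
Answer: -1827/8 ≈ -228.38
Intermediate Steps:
H(X) = 0 (H(X) = -½*0 = 0)
w(l) = √(4 + l)/l
t = 1827/8 (t = -(8*(-267) + 309)/8 = -(-2136 + 309)/8 = -⅛*(-1827) = 1827/8 ≈ 228.38)
j(u) = 0 (j(u) = (-4*0)*u = 0*u = 0)
j(w(-9)) - t = 0 - 1*1827/8 = 0 - 1827/8 = -1827/8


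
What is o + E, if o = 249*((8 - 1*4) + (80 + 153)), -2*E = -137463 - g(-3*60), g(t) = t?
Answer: 255309/2 ≈ 1.2765e+5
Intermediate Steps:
E = 137283/2 (E = -(-137463 - (-3)*60)/2 = -(-137463 - 1*(-180))/2 = -(-137463 + 180)/2 = -½*(-137283) = 137283/2 ≈ 68642.)
o = 59013 (o = 249*((8 - 4) + 233) = 249*(4 + 233) = 249*237 = 59013)
o + E = 59013 + 137283/2 = 255309/2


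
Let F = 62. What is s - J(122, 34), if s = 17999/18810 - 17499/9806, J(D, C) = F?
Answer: -2897152829/46112715 ≈ -62.828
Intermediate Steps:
J(D, C) = 62
s = -38164499/46112715 (s = 17999*(1/18810) - 17499*1/9806 = 17999/18810 - 17499/9806 = -38164499/46112715 ≈ -0.82763)
s - J(122, 34) = -38164499/46112715 - 1*62 = -38164499/46112715 - 62 = -2897152829/46112715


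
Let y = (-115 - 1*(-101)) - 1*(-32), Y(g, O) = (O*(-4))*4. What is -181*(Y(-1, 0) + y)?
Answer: -3258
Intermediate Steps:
Y(g, O) = -16*O (Y(g, O) = -4*O*4 = -16*O)
y = 18 (y = (-115 + 101) + 32 = -14 + 32 = 18)
-181*(Y(-1, 0) + y) = -181*(-16*0 + 18) = -181*(0 + 18) = -181*18 = -3258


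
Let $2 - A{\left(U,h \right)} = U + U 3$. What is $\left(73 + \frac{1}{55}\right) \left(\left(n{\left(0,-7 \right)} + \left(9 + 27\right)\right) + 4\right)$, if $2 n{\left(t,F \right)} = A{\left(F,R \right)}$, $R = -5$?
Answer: $4016$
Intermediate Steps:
$A{\left(U,h \right)} = 2 - 4 U$ ($A{\left(U,h \right)} = 2 - \left(U + U 3\right) = 2 - \left(U + 3 U\right) = 2 - 4 U$)
$n{\left(t,F \right)} = 1 - 2 F$ ($n{\left(t,F \right)} = \frac{2 - 4 F}{2} = 1 - 2 F$)
$\left(73 + \frac{1}{55}\right) \left(\left(n{\left(0,-7 \right)} + \left(9 + 27\right)\right) + 4\right) = \left(73 + \frac{1}{55}\right) \left(\left(\left(1 - -14\right) + \left(9 + 27\right)\right) + 4\right) = \left(73 + \frac{1}{55}\right) \left(\left(\left(1 + 14\right) + 36\right) + 4\right) = \frac{4016 \left(\left(15 + 36\right) + 4\right)}{55} = \frac{4016 \left(51 + 4\right)}{55} = \frac{4016}{55} \cdot 55 = 4016$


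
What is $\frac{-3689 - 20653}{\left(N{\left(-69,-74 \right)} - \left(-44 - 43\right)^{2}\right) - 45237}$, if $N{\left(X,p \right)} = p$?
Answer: $\frac{12171}{26440} \approx 0.46033$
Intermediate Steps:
$\frac{-3689 - 20653}{\left(N{\left(-69,-74 \right)} - \left(-44 - 43\right)^{2}\right) - 45237} = \frac{-3689 - 20653}{\left(-74 - \left(-44 - 43\right)^{2}\right) - 45237} = - \frac{24342}{\left(-74 - \left(-87\right)^{2}\right) - 45237} = - \frac{24342}{\left(-74 - 7569\right) - 45237} = - \frac{24342}{-7643 - 45237} = - \frac{24342}{-52880} = \left(-24342\right) \left(- \frac{1}{52880}\right) = \frac{12171}{26440}$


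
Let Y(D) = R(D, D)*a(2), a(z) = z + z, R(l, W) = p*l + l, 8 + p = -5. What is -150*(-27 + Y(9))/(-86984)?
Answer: -34425/43492 ≈ -0.79152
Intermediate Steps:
p = -13 (p = -8 - 5 = -13)
R(l, W) = -12*l (R(l, W) = -13*l + l = -12*l)
a(z) = 2*z
Y(D) = -48*D (Y(D) = (-12*D)*(2*2) = -12*D*4 = -48*D)
-150*(-27 + Y(9))/(-86984) = -150*(-27 - 48*9)/(-86984) = -150*(-27 - 432)*(-1/86984) = -150*(-459)*(-1/86984) = 68850*(-1/86984) = -34425/43492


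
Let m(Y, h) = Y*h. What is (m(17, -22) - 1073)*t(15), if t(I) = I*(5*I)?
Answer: -1627875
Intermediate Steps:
t(I) = 5*I²
(m(17, -22) - 1073)*t(15) = (17*(-22) - 1073)*(5*15²) = (-374 - 1073)*(5*225) = -1447*1125 = -1627875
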